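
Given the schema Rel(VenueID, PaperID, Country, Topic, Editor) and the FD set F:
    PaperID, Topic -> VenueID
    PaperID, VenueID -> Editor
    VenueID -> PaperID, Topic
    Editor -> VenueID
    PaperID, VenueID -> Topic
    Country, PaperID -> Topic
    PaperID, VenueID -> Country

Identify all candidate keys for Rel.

{Country, PaperID}, {Editor}, {PaperID, Topic}, {VenueID}

{Editor}⁺ = {Country, Editor, PaperID, Topic, VenueID} — all of the relation — so {Editor} is a candidate key.
{VenueID}⁺ = {Country, Editor, PaperID, Topic, VenueID} — all of the relation — so {VenueID} is a candidate key.
{Country, PaperID}⁺ = {Country, Editor, PaperID, Topic, VenueID} — all of the relation — so {Country, PaperID} is a candidate key.
{PaperID, Topic}⁺ = {Country, Editor, PaperID, Topic, VenueID} — all of the relation — so {PaperID, Topic} is a candidate key.
No proper subset of any of these is a key, and no other minimal superkey exists.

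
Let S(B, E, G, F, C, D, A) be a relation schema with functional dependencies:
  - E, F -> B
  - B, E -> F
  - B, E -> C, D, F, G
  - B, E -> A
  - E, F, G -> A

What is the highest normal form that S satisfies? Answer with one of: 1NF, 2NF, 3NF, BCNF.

Candidate keys: {B, E}, {E, F}. Prime attributes: {B, E, F}.
Every FD has a superkey on the left, so the relation is in BCNF.

BCNF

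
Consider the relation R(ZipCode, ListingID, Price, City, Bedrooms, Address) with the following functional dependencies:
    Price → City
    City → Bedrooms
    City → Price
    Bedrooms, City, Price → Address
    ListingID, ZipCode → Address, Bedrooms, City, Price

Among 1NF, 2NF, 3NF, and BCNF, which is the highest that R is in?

Candidate key: {ListingID, ZipCode}. Prime attributes: {ListingID, ZipCode}.
For Price → City we have {Price}⁺ = {Address, Bedrooms, City, Price}; {Price} is not a superkey, so BCNF fails.
Price → City has non-prime {City} on the right and a non-superkey on the left, so 3NF fails.
No non-prime attribute depends on a proper subset of any candidate key, so 2NF holds.

2NF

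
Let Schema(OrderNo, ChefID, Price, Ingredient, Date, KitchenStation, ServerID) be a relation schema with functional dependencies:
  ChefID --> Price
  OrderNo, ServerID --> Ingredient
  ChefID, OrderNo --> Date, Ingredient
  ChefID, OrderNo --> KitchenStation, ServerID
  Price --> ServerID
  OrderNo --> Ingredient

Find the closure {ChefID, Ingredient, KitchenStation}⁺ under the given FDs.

Start with {ChefID, Ingredient, KitchenStation}.
ChefID --> Price applies; add {Price} → now {ChefID, Ingredient, KitchenStation, Price}.
Price --> ServerID applies; add {ServerID} → now {ChefID, Ingredient, KitchenStation, Price, ServerID}.
No further FD applies.

{ChefID, Ingredient, KitchenStation, Price, ServerID}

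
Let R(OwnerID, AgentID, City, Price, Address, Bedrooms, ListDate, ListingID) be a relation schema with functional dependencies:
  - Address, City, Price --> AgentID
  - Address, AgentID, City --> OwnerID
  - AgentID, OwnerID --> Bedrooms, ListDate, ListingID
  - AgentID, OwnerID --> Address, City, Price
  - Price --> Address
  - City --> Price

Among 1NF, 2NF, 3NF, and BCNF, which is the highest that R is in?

Candidate keys: {AgentID, OwnerID}, {City}. Prime attributes: {AgentID, City, OwnerID}.
For Price --> Address we have {Price}⁺ = {Address, Price}; {Price} is not a superkey, so BCNF fails.
Price --> Address determines the non-prime attribute {Address} from a non-superkey — 3NF is violated.
No non-prime attribute depends on a proper subset of any candidate key, so 2NF holds.

2NF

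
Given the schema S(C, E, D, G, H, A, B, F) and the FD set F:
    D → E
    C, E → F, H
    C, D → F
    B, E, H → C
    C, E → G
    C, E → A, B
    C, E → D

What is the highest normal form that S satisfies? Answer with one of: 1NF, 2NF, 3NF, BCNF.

Candidate keys: {B, D, H}, {B, E, H}, {C, D}, {C, E}. Prime attributes: {B, C, D, E, H}.
For D → E we have {D}⁺ = {D, E}; {D} is not a superkey, so BCNF fails.
But every attribute on its right side ({E}) is prime, and the same holds for every other non-superkey FD, so 3NF still holds.

3NF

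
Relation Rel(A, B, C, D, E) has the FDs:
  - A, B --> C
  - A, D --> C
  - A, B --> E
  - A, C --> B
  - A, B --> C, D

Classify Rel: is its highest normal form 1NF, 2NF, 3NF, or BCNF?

Candidate keys: {A, B}, {A, C}, {A, D}. Prime attributes: {A, B, C, D}.
Each dependency's left side is a superkey — BCNF holds.

BCNF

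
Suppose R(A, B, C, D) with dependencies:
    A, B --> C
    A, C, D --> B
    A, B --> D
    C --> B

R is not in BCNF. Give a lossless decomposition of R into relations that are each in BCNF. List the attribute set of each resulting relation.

Candidate keys of the original relation: {A, B}, {A, C}.
Within {A, B, C, D}: {C}⁺ ∩ {A, B, C, D} = {B, C}, not the whole set, so C --> B violates BCNF; decompose into {B, C} and {A, C, D}.
{B, C} is in BCNF.
{A, C, D} is in BCNF.

{A, C, D}; {B, C}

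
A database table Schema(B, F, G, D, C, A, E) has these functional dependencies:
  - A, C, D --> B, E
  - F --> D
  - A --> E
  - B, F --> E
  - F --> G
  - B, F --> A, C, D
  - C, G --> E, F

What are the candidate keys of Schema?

{A, C, F}, {A, C, G}, {B, C, G}, {B, F}

{B, F} is a candidate key since {B, F}⁺ = {A, B, C, D, E, F, G} covers every attribute.
{A, C, F} is a candidate key since {A, C, F}⁺ = {A, B, C, D, E, F, G} covers every attribute.
{A, C, G} is a candidate key since {A, C, G}⁺ = {A, B, C, D, E, F, G} covers every attribute.
{B, C, G} is a candidate key since {B, C, G}⁺ = {A, B, C, D, E, F, G} covers every attribute.
Any other superkey properly contains one of these, so there are no further candidate keys.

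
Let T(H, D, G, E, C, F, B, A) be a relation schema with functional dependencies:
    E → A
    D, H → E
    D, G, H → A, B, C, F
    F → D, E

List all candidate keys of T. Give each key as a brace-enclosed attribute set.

{G, H} never appear on the right of any FD, so every key must include all of them.
{D, G, H}⁺ = {A, B, C, D, E, F, G, H}, which is every attribute, so {D, G, H} is a candidate key.
{F, G, H}⁺ = {A, B, C, D, E, F, G, H}, which is every attribute, so {F, G, H} is a candidate key.
Any other superkey properly contains one of these, so there are no further candidate keys.

{D, G, H}, {F, G, H}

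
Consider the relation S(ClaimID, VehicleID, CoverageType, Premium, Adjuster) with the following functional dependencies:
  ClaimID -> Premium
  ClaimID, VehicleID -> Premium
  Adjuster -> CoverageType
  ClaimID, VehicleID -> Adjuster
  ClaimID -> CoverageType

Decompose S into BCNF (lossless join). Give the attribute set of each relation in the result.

{Adjuster, ClaimID, VehicleID}; {ClaimID, CoverageType, Premium}

Candidate key of the original relation: {ClaimID, VehicleID}.
Within {Adjuster, ClaimID, CoverageType, Premium, VehicleID}: {ClaimID}⁺ ∩ {Adjuster, ClaimID, CoverageType, Premium, VehicleID} = {ClaimID, CoverageType, Premium}, not the whole set, so ClaimID -> CoverageType, Premium violates BCNF; decompose into {ClaimID, CoverageType, Premium} and {Adjuster, ClaimID, VehicleID}.
{ClaimID, CoverageType, Premium}: every determinant is a superkey — BCNF.
{Adjuster, ClaimID, VehicleID}: every determinant is a superkey — BCNF.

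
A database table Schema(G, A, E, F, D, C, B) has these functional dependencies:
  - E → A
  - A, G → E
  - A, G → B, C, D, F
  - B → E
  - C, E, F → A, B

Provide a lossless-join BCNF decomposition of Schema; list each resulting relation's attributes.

{A, E}; {B, C, D, F, G}; {B, E}

Candidate keys of the original relation: {A, G}, {B, G}, {E, G}.
Within {A, B, C, D, E, F, G}: {E}⁺ ∩ {A, B, C, D, E, F, G} = {A, E}, not the whole set, so E → A violates BCNF; decompose into {A, E} and {B, C, D, E, F, G}.
{A, E} has no BCNF violation.
Within {B, C, D, E, F, G}: {B}⁺ ∩ {B, C, D, E, F, G} = {B, E}, not the whole set, so B → E violates BCNF; decompose into {B, E} and {B, C, D, F, G}.
{B, E} has no BCNF violation.
{B, C, D, F, G} has no BCNF violation.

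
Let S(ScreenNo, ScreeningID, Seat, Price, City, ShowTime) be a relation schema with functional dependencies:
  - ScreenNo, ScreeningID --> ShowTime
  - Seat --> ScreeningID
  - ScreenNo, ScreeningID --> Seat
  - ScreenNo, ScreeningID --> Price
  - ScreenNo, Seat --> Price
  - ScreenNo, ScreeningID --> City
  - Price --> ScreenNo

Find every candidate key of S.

{Price, ScreeningID}⁺ = {City, Price, ScreenNo, ScreeningID, Seat, ShowTime} — all of the relation — so {Price, ScreeningID} is a candidate key.
{Price, Seat}⁺ = {City, Price, ScreenNo, ScreeningID, Seat, ShowTime} — all of the relation — so {Price, Seat} is a candidate key.
{ScreenNo, ScreeningID}⁺ = {City, Price, ScreenNo, ScreeningID, Seat, ShowTime} — all of the relation — so {ScreenNo, ScreeningID} is a candidate key.
{ScreenNo, Seat}⁺ = {City, Price, ScreenNo, ScreeningID, Seat, ShowTime} — all of the relation — so {ScreenNo, Seat} is a candidate key.
No proper subset of any of these is a key, and no other minimal superkey exists.

{Price, ScreeningID}, {Price, Seat}, {ScreenNo, ScreeningID}, {ScreenNo, Seat}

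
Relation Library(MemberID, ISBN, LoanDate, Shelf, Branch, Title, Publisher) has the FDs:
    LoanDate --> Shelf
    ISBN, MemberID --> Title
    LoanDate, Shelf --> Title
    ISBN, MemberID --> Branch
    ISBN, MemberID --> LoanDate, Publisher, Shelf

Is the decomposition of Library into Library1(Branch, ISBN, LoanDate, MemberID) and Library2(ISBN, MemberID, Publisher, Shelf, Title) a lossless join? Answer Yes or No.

The shared attributes are {ISBN, MemberID} and {ISBN, MemberID}⁺ = {Branch, ISBN, LoanDate, MemberID, Publisher, Shelf, Title}.
Library1 is contained in that closure, so Library1 ∩ Library2 --> Library1 holds and the join is lossless.

Yes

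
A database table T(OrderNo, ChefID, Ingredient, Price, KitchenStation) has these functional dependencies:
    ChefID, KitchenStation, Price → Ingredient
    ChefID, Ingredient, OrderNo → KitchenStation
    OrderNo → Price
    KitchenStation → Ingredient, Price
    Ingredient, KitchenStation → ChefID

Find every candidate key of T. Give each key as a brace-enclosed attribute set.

{OrderNo} never appears on the right of any FD, so every key must include it.
{KitchenStation, OrderNo}⁺ = {ChefID, Ingredient, KitchenStation, OrderNo, Price}, which is every attribute, so {KitchenStation, OrderNo} is a candidate key.
{ChefID, Ingredient, OrderNo}⁺ = {ChefID, Ingredient, KitchenStation, OrderNo, Price}, which is every attribute, so {ChefID, Ingredient, OrderNo} is a candidate key.
No proper subset of any of these is a key, and no other minimal superkey exists.

{ChefID, Ingredient, OrderNo}, {KitchenStation, OrderNo}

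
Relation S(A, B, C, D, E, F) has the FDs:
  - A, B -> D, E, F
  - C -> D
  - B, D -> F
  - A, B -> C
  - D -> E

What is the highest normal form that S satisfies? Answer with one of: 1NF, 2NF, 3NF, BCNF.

Candidate key: {A, B}. Prime attributes: {A, B}.
C -> D breaks BCNF: {C}⁺ = {C, D, E}, so {C} is not a superkey.
C -> D determines the non-prime attribute {D} from a non-superkey — 3NF is violated.
No proper subset of a key has a non-prime attribute in its closure, so there is no partial dependency; 2NF holds.

2NF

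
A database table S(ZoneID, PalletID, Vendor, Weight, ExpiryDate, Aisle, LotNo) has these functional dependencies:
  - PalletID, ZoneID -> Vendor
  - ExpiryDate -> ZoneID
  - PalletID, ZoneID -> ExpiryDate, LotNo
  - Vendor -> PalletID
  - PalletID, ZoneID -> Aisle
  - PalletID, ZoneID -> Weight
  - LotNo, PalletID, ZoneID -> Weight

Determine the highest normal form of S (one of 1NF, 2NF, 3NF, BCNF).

3NF

Candidate keys: {ExpiryDate, PalletID}, {ExpiryDate, Vendor}, {PalletID, ZoneID}, {Vendor, ZoneID}. Prime attributes: {ExpiryDate, PalletID, Vendor, ZoneID}.
ExpiryDate -> ZoneID: {ExpiryDate}⁺ = {ExpiryDate, ZoneID}, which is not all of the attributes, so the left side is not a superkey — BCNF is violated.
Since {ZoneID} ⊆ prime attributes and every other non-superkey FD also has a prime right side, the schema is in 3NF.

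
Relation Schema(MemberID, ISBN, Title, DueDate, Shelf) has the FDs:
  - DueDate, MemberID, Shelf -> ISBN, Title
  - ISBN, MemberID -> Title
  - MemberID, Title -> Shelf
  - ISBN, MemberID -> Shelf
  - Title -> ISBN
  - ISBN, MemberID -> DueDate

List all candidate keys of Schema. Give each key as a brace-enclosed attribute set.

No FD produces {MemberID}, so it must be in every candidate key.
{ISBN, MemberID} is a candidate key since {ISBN, MemberID}⁺ = {DueDate, ISBN, MemberID, Shelf, Title} covers every attribute.
{MemberID, Title} is a candidate key since {MemberID, Title}⁺ = {DueDate, ISBN, MemberID, Shelf, Title} covers every attribute.
{DueDate, MemberID, Shelf} is a candidate key since {DueDate, MemberID, Shelf}⁺ = {DueDate, ISBN, MemberID, Shelf, Title} covers every attribute.
Any other superkey properly contains one of these, so there are no further candidate keys.

{DueDate, MemberID, Shelf}, {ISBN, MemberID}, {MemberID, Title}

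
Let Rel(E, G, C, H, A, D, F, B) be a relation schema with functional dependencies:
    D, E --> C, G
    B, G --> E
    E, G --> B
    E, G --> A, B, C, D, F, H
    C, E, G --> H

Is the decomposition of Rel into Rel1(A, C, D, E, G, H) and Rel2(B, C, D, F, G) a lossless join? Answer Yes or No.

The shared attributes are {C, D, G} and {C, D, G}⁺ = {C, D, G}.
Rel1 ⊄ {C, D, G} and Rel2 ⊄ {C, D, G}, so the split is lossy.

No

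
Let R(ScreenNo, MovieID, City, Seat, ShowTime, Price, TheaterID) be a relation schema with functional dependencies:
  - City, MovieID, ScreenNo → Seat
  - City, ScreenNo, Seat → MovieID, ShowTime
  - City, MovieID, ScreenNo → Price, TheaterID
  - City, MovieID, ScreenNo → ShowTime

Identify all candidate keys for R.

{City, MovieID, ScreenNo}, {City, ScreenNo, Seat}

No FD produces {City, ScreenNo}, so they must be in every candidate key.
{City, MovieID, ScreenNo}⁺ = {City, MovieID, Price, ScreenNo, Seat, ShowTime, TheaterID} — all of the relation — so {City, MovieID, ScreenNo} is a candidate key.
{City, ScreenNo, Seat}⁺ = {City, MovieID, Price, ScreenNo, Seat, ShowTime, TheaterID} — all of the relation — so {City, ScreenNo, Seat} is a candidate key.
Any other superkey properly contains one of these, so there are no further candidate keys.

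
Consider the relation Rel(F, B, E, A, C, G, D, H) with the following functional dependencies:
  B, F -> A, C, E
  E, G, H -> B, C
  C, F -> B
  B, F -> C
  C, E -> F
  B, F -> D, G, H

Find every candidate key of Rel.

{B, F}, {C, E}, {C, F}, {E, G, H}

{B, F} is a candidate key since {B, F}⁺ = {A, B, C, D, E, F, G, H} covers every attribute.
{C, E} is a candidate key since {C, E}⁺ = {A, B, C, D, E, F, G, H} covers every attribute.
{C, F} is a candidate key since {C, F}⁺ = {A, B, C, D, E, F, G, H} covers every attribute.
{E, G, H} is a candidate key since {E, G, H}⁺ = {A, B, C, D, E, F, G, H} covers every attribute.
These are minimal and exhaustive — every other superkey contains one of them.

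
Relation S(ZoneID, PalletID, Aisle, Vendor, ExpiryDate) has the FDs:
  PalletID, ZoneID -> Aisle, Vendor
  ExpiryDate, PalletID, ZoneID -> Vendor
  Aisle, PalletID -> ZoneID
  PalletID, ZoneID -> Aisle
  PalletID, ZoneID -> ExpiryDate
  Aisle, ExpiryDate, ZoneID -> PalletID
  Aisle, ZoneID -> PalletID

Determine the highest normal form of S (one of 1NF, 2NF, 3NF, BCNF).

Candidate keys: {Aisle, PalletID}, {Aisle, ZoneID}, {PalletID, ZoneID}. Prime attributes: {Aisle, PalletID, ZoneID}.
Every FD has a superkey on the left, so the relation is in BCNF.

BCNF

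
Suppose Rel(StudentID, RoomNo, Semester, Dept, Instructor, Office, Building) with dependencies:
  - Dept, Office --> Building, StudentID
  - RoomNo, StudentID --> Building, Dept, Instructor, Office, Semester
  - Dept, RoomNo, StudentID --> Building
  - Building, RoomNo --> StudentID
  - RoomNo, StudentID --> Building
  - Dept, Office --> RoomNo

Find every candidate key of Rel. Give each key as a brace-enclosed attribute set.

{Building, RoomNo}, {Dept, Office}, {RoomNo, StudentID}

{Building, RoomNo} is a candidate key since {Building, RoomNo}⁺ = {Building, Dept, Instructor, Office, RoomNo, Semester, StudentID} covers every attribute.
{Dept, Office} is a candidate key since {Dept, Office}⁺ = {Building, Dept, Instructor, Office, RoomNo, Semester, StudentID} covers every attribute.
{RoomNo, StudentID} is a candidate key since {RoomNo, StudentID}⁺ = {Building, Dept, Instructor, Office, RoomNo, Semester, StudentID} covers every attribute.
Any other superkey properly contains one of these, so there are no further candidate keys.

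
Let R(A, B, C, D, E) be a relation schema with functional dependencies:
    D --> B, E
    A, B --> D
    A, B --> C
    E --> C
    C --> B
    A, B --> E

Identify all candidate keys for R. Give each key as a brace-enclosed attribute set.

No FD produces {A}, so it must be in every candidate key.
{A, B}⁺ = {A, B, C, D, E} — all of the relation — so {A, B} is a candidate key.
{A, C}⁺ = {A, B, C, D, E} — all of the relation — so {A, C} is a candidate key.
{A, D}⁺ = {A, B, C, D, E} — all of the relation — so {A, D} is a candidate key.
{A, E}⁺ = {A, B, C, D, E} — all of the relation — so {A, E} is a candidate key.
Any other superkey properly contains one of these, so there are no further candidate keys.

{A, B}, {A, C}, {A, D}, {A, E}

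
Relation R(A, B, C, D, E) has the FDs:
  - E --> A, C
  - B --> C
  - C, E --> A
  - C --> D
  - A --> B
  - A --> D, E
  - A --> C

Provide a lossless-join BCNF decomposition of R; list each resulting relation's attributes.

{A, B, E}; {B, C}; {C, D}

Candidate keys of the original relation: {A}, {E}.
{A, B, C, D, E}: {B} determines {B, C, D} here but is not a superkey — split on B --> C, D, giving {B, C, D} and {A, B, E}.
{B, C, D}: {C} determines {C, D} here but is not a superkey — split on C --> D, giving {C, D} and {B, C}.
{C, D} is in BCNF.
{B, C} is in BCNF.
{A, B, E} is in BCNF.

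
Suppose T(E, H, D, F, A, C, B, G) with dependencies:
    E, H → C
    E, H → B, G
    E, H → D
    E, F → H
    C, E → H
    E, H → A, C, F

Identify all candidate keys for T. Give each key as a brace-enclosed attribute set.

{C, E}, {E, F}, {E, H}

No FD produces {E}, so it must be in every candidate key.
{C, E} is a candidate key since {C, E}⁺ = {A, B, C, D, E, F, G, H} covers every attribute.
{E, F} is a candidate key since {E, F}⁺ = {A, B, C, D, E, F, G, H} covers every attribute.
{E, H} is a candidate key since {E, H}⁺ = {A, B, C, D, E, F, G, H} covers every attribute.
No proper subset of any of these is a key, and no other minimal superkey exists.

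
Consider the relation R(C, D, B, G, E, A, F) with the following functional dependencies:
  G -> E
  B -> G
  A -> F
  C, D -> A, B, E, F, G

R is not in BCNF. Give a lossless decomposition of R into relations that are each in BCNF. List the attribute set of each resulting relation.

{A, B, C, D}; {A, F}; {B, G}; {E, G}

Candidate key of the original relation: {C, D}.
In {A, B, C, D, E, F, G}, {G} is not a superkey ({G}⁺ restricted to this set is {E, G}), so split on G -> E into {E, G} and {A, B, C, D, F, G}.
{E, G}: every determinant is a superkey — BCNF.
In {A, B, C, D, F, G}, {B} is not a superkey ({B}⁺ restricted to this set is {B, G}), so split on B -> G into {B, G} and {A, B, C, D, F}.
{B, G}: every determinant is a superkey — BCNF.
In {A, B, C, D, F}, {A} is not a superkey ({A}⁺ restricted to this set is {A, F}), so split on A -> F into {A, F} and {A, B, C, D}.
{A, F}: every determinant is a superkey — BCNF.
{A, B, C, D}: every determinant is a superkey — BCNF.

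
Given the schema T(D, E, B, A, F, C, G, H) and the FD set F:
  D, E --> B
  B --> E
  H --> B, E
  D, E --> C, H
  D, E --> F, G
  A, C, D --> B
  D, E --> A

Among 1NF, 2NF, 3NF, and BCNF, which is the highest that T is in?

3NF

Candidate keys: {A, C, D}, {B, D}, {D, E}, {D, H}. Prime attributes: {A, B, C, D, E, H}.
For B --> E we have {B}⁺ = {B, E}; {B} is not a superkey, so BCNF fails.
But every attribute on its right side ({E}) is prime, and the same holds for every other non-superkey FD, so 3NF still holds.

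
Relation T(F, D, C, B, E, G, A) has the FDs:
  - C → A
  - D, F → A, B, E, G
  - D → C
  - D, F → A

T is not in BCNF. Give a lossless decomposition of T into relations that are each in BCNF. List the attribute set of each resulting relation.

Candidate key of the original relation: {D, F}.
Within {A, B, C, D, E, F, G}: {C}⁺ ∩ {A, B, C, D, E, F, G} = {A, C}, not the whole set, so C → A violates BCNF; decompose into {A, C} and {B, C, D, E, F, G}.
{A, C} is in BCNF.
Within {B, C, D, E, F, G}: {D}⁺ ∩ {B, C, D, E, F, G} = {C, D}, not the whole set, so D → C violates BCNF; decompose into {C, D} and {B, D, E, F, G}.
{C, D} is in BCNF.
{B, D, E, F, G} is in BCNF.

{A, C}; {B, D, E, F, G}; {C, D}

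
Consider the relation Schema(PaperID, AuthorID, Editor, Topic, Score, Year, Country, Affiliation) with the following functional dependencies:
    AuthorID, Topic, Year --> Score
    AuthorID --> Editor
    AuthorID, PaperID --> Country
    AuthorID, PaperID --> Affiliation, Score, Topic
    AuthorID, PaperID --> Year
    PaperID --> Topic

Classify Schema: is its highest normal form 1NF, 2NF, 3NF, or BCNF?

1NF

Candidate key: {AuthorID, PaperID}. Prime attributes: {AuthorID, PaperID}.
For AuthorID, Topic, Year --> Score we have {AuthorID, Topic, Year}⁺ = {AuthorID, Editor, Score, Topic, Year}; {AuthorID, Topic, Year} is not a superkey, so BCNF fails.
AuthorID, Topic, Year --> Score has non-prime {Score} on the right and a non-superkey on the left, so 3NF fails.
{AuthorID} is a proper subset of the key {AuthorID, PaperID}, and {AuthorID}⁺ contains the non-prime attribute {Editor} — a partial dependency, so 2NF is violated.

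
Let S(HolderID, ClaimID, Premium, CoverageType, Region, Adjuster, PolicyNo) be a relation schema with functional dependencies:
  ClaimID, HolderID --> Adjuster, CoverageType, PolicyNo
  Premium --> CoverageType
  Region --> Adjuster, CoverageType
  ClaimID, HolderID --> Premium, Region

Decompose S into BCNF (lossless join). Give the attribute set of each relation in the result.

Candidate key of the original relation: {ClaimID, HolderID}.
In {Adjuster, ClaimID, CoverageType, HolderID, PolicyNo, Premium, Region}, {Premium} is not a superkey ({Premium}⁺ restricted to this set is {CoverageType, Premium}), so split on Premium --> CoverageType into {CoverageType, Premium} and {Adjuster, ClaimID, HolderID, PolicyNo, Premium, Region}.
{CoverageType, Premium} is in BCNF.
In {Adjuster, ClaimID, HolderID, PolicyNo, Premium, Region}, {Region} is not a superkey ({Region}⁺ restricted to this set is {Adjuster, Region}), so split on Region --> Adjuster into {Adjuster, Region} and {ClaimID, HolderID, PolicyNo, Premium, Region}.
{Adjuster, Region} is in BCNF.
{ClaimID, HolderID, PolicyNo, Premium, Region} is in BCNF.

{Adjuster, Region}; {ClaimID, HolderID, PolicyNo, Premium, Region}; {CoverageType, Premium}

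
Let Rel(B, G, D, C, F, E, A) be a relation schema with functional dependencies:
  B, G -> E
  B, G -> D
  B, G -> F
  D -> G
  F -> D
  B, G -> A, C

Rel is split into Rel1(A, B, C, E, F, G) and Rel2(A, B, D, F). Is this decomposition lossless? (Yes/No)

Yes

Common attributes: {A, B, F}; their closure is {A, B, C, D, E, F, G}.
Since Rel1 ⊆ {A, B, C, D, E, F, G}, the intersection is a superkey of Rel1; the decomposition is lossless.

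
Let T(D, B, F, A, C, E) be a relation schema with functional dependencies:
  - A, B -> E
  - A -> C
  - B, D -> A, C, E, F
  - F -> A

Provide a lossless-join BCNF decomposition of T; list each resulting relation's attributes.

{A, B, E}; {A, C}; {A, F}; {B, D, F}

Candidate key of the original relation: {B, D}.
{A, B, C, D, E, F}: {A, B} determines {A, B, C, E} here but is not a superkey — split on A, B -> C, E, giving {A, B, C, E} and {A, B, D, F}.
{A, B, C, E}: {A} determines {A, C} here but is not a superkey — split on A -> C, giving {A, C} and {A, B, E}.
{A, C}: every determinant is a superkey — BCNF.
{A, B, E}: every determinant is a superkey — BCNF.
{A, B, D, F}: {F} determines {A, F} here but is not a superkey — split on F -> A, giving {A, F} and {B, D, F}.
{A, F}: every determinant is a superkey — BCNF.
{B, D, F}: every determinant is a superkey — BCNF.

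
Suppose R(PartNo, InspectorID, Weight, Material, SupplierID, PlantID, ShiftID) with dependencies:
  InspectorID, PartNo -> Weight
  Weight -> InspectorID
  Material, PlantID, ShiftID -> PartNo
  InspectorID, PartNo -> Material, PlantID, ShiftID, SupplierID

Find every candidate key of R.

{InspectorID, Material, PlantID, ShiftID}, {InspectorID, PartNo}, {Material, PlantID, ShiftID, Weight}, {PartNo, Weight}

Closure of {InspectorID, PartNo} is {InspectorID, Material, PartNo, PlantID, ShiftID, SupplierID, Weight}, the whole schema; {InspectorID, PartNo} is a candidate key.
Closure of {PartNo, Weight} is {InspectorID, Material, PartNo, PlantID, ShiftID, SupplierID, Weight}, the whole schema; {PartNo, Weight} is a candidate key.
Closure of {InspectorID, Material, PlantID, ShiftID} is {InspectorID, Material, PartNo, PlantID, ShiftID, SupplierID, Weight}, the whole schema; {InspectorID, Material, PlantID, ShiftID} is a candidate key.
Closure of {Material, PlantID, ShiftID, Weight} is {InspectorID, Material, PartNo, PlantID, ShiftID, SupplierID, Weight}, the whole schema; {Material, PlantID, ShiftID, Weight} is a candidate key.
These are minimal and exhaustive — every other superkey contains one of them.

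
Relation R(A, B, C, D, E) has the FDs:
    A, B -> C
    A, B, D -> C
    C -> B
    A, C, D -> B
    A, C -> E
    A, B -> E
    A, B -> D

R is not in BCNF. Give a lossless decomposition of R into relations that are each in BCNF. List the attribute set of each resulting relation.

{A, C, D, E}; {B, C}

Candidate keys of the original relation: {A, B}, {A, C}.
{A, B, C, D, E}: {C} determines {B, C} here but is not a superkey — split on C -> B, giving {B, C} and {A, C, D, E}.
{B, C} has no BCNF violation.
{A, C, D, E} has no BCNF violation.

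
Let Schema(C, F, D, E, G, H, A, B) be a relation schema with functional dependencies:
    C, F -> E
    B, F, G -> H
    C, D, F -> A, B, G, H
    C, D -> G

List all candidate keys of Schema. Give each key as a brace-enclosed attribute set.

{C, D, F}

Attributes never on any right-hand side: {C, D, F} — every candidate key must contain all of them.
{C, D, F}⁺ = {A, B, C, D, E, F, G, H}, which is every attribute, so {C, D, F} is a candidate key.
No smaller or unrelated set reaches every attribute, so there are no other keys.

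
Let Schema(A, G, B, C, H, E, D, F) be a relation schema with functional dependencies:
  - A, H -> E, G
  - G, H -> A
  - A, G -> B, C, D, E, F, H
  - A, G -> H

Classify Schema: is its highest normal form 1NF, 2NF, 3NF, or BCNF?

BCNF

Candidate keys: {A, G}, {A, H}, {G, H}. Prime attributes: {A, G, H}.
The left-hand side of every FD is a superkey, so BCNF is satisfied.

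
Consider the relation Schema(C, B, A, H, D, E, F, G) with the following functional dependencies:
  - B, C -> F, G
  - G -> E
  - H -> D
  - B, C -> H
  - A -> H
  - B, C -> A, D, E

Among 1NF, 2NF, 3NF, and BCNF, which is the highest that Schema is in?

2NF

Candidate key: {B, C}. Prime attributes: {B, C}.
G -> E breaks BCNF: {G}⁺ = {E, G}, so {G} is not a superkey.
G -> E determines the non-prime attribute {E} from a non-superkey — 3NF is violated.
Checking every proper subset of each key, none determines a non-prime attribute — 2NF is satisfied.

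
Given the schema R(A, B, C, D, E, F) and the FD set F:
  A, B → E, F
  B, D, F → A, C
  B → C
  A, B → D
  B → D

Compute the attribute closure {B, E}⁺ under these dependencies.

Start with {B, E}.
B → C applies; add {C} → now {B, C, E}.
B → D applies; add {D} → now {B, C, D, E}.
No further FD applies.

{B, C, D, E}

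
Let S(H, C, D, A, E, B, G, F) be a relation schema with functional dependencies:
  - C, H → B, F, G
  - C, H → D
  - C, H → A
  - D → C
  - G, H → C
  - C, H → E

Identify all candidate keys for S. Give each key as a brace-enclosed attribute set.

{H} never appears on the right of any FD, so every key must include it.
{C, H} is a candidate key since {C, H}⁺ = {A, B, C, D, E, F, G, H} covers every attribute.
{D, H} is a candidate key since {D, H}⁺ = {A, B, C, D, E, F, G, H} covers every attribute.
{G, H} is a candidate key since {G, H}⁺ = {A, B, C, D, E, F, G, H} covers every attribute.
These are minimal and exhaustive — every other superkey contains one of them.

{C, H}, {D, H}, {G, H}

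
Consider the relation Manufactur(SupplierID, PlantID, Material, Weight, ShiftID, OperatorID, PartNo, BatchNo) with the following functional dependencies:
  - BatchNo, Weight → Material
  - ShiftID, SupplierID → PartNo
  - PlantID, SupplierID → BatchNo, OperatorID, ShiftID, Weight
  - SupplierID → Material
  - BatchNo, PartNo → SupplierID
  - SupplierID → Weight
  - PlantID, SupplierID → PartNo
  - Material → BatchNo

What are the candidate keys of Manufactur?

{PlantID} never appears on the right of any FD, so every key must include it.
Closure of {PlantID, SupplierID} is {BatchNo, Material, OperatorID, PartNo, PlantID, ShiftID, SupplierID, Weight}, the whole schema; {PlantID, SupplierID} is a candidate key.
Closure of {BatchNo, PartNo, PlantID} is {BatchNo, Material, OperatorID, PartNo, PlantID, ShiftID, SupplierID, Weight}, the whole schema; {BatchNo, PartNo, PlantID} is a candidate key.
Closure of {Material, PartNo, PlantID} is {BatchNo, Material, OperatorID, PartNo, PlantID, ShiftID, SupplierID, Weight}, the whole schema; {Material, PartNo, PlantID} is a candidate key.
These are minimal and exhaustive — every other superkey contains one of them.

{BatchNo, PartNo, PlantID}, {Material, PartNo, PlantID}, {PlantID, SupplierID}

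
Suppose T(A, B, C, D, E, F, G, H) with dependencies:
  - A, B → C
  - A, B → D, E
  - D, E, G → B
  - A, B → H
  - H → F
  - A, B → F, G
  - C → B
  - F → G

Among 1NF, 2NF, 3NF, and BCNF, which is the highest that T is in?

3NF

Candidate keys: {A, B}, {A, C}, {A, D, E, F}, {A, D, E, G}, {A, D, E, H}. Prime attributes: {A, B, C, D, E, F, G, H}.
For D, E, G → B we have {D, E, G}⁺ = {B, D, E, G}; {D, E, G} is not a superkey, so BCNF fails.
Since {B} ⊆ prime attributes and every other non-superkey FD also has a prime right side, the schema is in 3NF.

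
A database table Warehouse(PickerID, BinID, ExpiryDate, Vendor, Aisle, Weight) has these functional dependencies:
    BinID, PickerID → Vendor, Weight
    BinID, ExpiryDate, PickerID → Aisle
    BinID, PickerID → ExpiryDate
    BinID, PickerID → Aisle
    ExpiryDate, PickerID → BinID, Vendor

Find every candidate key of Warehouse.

{PickerID} never appears on the right of any FD, so every key must include it.
Closure of {BinID, PickerID} is {Aisle, BinID, ExpiryDate, PickerID, Vendor, Weight}, the whole schema; {BinID, PickerID} is a candidate key.
Closure of {ExpiryDate, PickerID} is {Aisle, BinID, ExpiryDate, PickerID, Vendor, Weight}, the whole schema; {ExpiryDate, PickerID} is a candidate key.
Any other superkey properly contains one of these, so there are no further candidate keys.

{BinID, PickerID}, {ExpiryDate, PickerID}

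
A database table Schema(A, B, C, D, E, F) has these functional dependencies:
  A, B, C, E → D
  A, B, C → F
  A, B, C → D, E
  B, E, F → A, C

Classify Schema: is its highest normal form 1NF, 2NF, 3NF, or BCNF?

BCNF

Candidate keys: {A, B, C}, {B, E, F}. Prime attributes: {A, B, C, E, F}.
Each dependency's left side is a superkey — BCNF holds.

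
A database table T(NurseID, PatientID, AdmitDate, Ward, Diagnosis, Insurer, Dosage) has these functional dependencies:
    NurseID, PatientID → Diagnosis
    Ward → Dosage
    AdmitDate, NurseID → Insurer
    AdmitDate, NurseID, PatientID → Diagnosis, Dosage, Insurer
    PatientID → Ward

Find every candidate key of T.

{AdmitDate, NurseID, PatientID}

{AdmitDate, NurseID, PatientID} never appear on the right of any FD, so every key must include all of them.
{AdmitDate, NurseID, PatientID} is a candidate key since {AdmitDate, NurseID, PatientID}⁺ = {AdmitDate, Diagnosis, Dosage, Insurer, NurseID, PatientID, Ward} covers every attribute.
No other minimal set has full closure, so this is the only candidate key.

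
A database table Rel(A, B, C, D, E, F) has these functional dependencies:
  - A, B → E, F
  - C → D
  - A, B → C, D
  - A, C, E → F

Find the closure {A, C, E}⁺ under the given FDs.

Start with {A, C, E}.
C → D applies; add {D} → now {A, C, D, E}.
A, C, E → F applies; add {F} → now {A, C, D, E, F}.
No further FD applies.

{A, C, D, E, F}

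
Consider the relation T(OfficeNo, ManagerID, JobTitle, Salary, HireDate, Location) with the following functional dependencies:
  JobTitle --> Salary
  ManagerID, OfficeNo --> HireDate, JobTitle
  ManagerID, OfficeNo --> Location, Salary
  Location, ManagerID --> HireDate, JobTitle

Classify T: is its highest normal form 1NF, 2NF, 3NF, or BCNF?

2NF

Candidate key: {ManagerID, OfficeNo}. Prime attributes: {ManagerID, OfficeNo}.
JobTitle --> Salary breaks BCNF: {JobTitle}⁺ = {JobTitle, Salary}, so {JobTitle} is not a superkey.
JobTitle --> Salary has non-prime {Salary} on the right and a non-superkey on the left, so 3NF fails.
Checking every proper subset of each key, none determines a non-prime attribute — 2NF is satisfied.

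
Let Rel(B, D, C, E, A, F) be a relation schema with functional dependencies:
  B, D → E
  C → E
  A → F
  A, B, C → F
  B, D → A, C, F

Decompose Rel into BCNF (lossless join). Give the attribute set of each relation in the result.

{A, B, C, D}; {A, F}; {C, E}

Candidate key of the original relation: {B, D}.
{A, B, C, D, E, F}: {C} determines {C, E} here but is not a superkey — split on C → E, giving {C, E} and {A, B, C, D, F}.
{C, E} has no BCNF violation.
{A, B, C, D, F}: {A} determines {A, F} here but is not a superkey — split on A → F, giving {A, F} and {A, B, C, D}.
{A, F} has no BCNF violation.
{A, B, C, D} has no BCNF violation.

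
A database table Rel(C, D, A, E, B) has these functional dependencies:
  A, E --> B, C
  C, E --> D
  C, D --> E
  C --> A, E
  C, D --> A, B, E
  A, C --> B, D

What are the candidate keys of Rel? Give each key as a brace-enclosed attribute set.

{A, E}, {C}

{C}⁺ = {A, B, C, D, E} — all of the relation — so {C} is a candidate key.
{A, E}⁺ = {A, B, C, D, E} — all of the relation — so {A, E} is a candidate key.
These are minimal and exhaustive — every other superkey contains one of them.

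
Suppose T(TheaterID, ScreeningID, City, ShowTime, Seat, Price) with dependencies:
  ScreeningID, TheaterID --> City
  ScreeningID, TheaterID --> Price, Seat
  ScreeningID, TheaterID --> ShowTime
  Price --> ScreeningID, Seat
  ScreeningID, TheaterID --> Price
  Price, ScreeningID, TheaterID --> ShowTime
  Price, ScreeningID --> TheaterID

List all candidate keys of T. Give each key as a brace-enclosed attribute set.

{Price}⁺ = {City, Price, ScreeningID, Seat, ShowTime, TheaterID}, which is every attribute, so {Price} is a candidate key.
{ScreeningID, TheaterID}⁺ = {City, Price, ScreeningID, Seat, ShowTime, TheaterID}, which is every attribute, so {ScreeningID, TheaterID} is a candidate key.
Any other superkey properly contains one of these, so there are no further candidate keys.

{Price}, {ScreeningID, TheaterID}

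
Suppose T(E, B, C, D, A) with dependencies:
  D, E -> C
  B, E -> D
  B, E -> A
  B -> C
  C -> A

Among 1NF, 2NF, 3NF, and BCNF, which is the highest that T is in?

1NF

Candidate key: {B, E}. Prime attributes: {B, E}.
For D, E -> C we have {D, E}⁺ = {A, C, D, E}; {D, E} is not a superkey, so BCNF fails.
Because {C} is non-prime and the left side of D, E -> C is not a superkey, the relation is not in 3NF.
{B} is a proper subset of the key {B, E}, and {B}⁺ contains the non-prime attributes {A, C} — a partial dependency, so 2NF is violated.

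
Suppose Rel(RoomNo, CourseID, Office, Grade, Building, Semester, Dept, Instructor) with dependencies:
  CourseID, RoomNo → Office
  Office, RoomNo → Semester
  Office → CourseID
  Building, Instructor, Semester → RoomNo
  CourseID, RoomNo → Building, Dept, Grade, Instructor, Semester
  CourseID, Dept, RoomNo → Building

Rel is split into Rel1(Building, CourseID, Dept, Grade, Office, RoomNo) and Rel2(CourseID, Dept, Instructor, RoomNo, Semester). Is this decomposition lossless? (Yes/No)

Yes

Common attributes: {CourseID, Dept, RoomNo}; their closure is {Building, CourseID, Dept, Grade, Instructor, Office, RoomNo, Semester}.
This includes all of Rel1, so the common attributes are a superkey of Rel1 — the join is lossless.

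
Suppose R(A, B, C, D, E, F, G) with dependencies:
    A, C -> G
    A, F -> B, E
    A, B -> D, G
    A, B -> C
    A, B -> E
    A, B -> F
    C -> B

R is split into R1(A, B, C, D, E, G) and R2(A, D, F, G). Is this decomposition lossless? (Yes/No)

R1 ∩ R2 = {A, D, G}; its closure under F is {A, D, G}.
The closure covers neither R1 nor R2 entirely; the join is not lossless.

No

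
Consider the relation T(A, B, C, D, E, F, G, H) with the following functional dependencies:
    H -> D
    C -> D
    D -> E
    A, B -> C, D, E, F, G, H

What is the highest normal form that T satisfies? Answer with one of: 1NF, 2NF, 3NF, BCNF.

Candidate key: {A, B}. Prime attributes: {A, B}.
H -> D breaks BCNF: {H}⁺ = {D, E, H}, so {H} is not a superkey.
H -> D has non-prime {D} on the right and a non-superkey on the left, so 3NF fails.
No proper subset of a key has a non-prime attribute in its closure, so there is no partial dependency; 2NF holds.

2NF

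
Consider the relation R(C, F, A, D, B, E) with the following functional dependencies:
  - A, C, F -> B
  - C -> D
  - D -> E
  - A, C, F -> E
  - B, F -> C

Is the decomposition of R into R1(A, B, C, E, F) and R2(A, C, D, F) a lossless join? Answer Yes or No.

Yes

Common attributes: {A, C, F}; their closure is {A, B, C, D, E, F}.
This includes all of R1, so the common attributes are a superkey of R1 — the join is lossless.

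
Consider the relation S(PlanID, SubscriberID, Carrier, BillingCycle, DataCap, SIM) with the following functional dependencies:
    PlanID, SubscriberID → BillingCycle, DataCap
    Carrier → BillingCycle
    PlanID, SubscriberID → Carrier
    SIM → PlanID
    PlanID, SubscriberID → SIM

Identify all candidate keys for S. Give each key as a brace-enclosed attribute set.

{PlanID, SubscriberID}, {SIM, SubscriberID}

No FD produces {SubscriberID}, so it must be in every candidate key.
{PlanID, SubscriberID}⁺ = {BillingCycle, Carrier, DataCap, PlanID, SIM, SubscriberID} — all of the relation — so {PlanID, SubscriberID} is a candidate key.
{SIM, SubscriberID}⁺ = {BillingCycle, Carrier, DataCap, PlanID, SIM, SubscriberID} — all of the relation — so {SIM, SubscriberID} is a candidate key.
Any other superkey properly contains one of these, so there are no further candidate keys.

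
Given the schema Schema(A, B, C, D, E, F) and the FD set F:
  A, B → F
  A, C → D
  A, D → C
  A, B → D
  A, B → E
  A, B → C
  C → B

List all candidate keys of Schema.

{A, B}, {A, C}, {A, D}

No FD produces {A}, so it must be in every candidate key.
{A, B}⁺ = {A, B, C, D, E, F}, which is every attribute, so {A, B} is a candidate key.
{A, C}⁺ = {A, B, C, D, E, F}, which is every attribute, so {A, C} is a candidate key.
{A, D}⁺ = {A, B, C, D, E, F}, which is every attribute, so {A, D} is a candidate key.
No proper subset of any of these is a key, and no other minimal superkey exists.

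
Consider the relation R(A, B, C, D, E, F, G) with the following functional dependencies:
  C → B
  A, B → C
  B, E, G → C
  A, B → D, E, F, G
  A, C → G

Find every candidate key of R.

{A, B}, {A, C}

{A} never appears on the right of any FD, so every key must include it.
{A, B} is a candidate key since {A, B}⁺ = {A, B, C, D, E, F, G} covers every attribute.
{A, C} is a candidate key since {A, C}⁺ = {A, B, C, D, E, F, G} covers every attribute.
These are minimal and exhaustive — every other superkey contains one of them.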